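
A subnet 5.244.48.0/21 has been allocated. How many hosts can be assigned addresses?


Host bits = 32 - 21 = 11
Total addresses = 2^11 = 2048
Usable = total - 2 (network and broadcast)
Usable hosts: 2046


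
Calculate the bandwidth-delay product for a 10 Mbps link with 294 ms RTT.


BDP = bandwidth * RTT
= 10 Mbps * 294 ms
= 10 * 1e6 * 294 / 1000 bits
= 2940000 bits
= 367500 bytes
= 358.8867 KB
BDP = 2940000 bits (367500 bytes)


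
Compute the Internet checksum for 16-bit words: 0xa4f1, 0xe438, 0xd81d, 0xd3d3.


Sum all words (with carry folding):
+ 0xa4f1 = 0xa4f1
+ 0xe438 = 0x892a
+ 0xd81d = 0x6148
+ 0xd3d3 = 0x351c
One's complement: ~0x351c
Checksum = 0xcae3


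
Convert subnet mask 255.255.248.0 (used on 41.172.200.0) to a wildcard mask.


Subnet mask: 255.255.248.0
Wildcard = 255.255.255.255 - subnet mask
255 - 255 = 0
255 - 255 = 0
255 - 248 = 7
255 - 0 = 255
Wildcard: 0.0.7.255


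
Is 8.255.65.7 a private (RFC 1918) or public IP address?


RFC 1918 private ranges:
  10.0.0.0/8 (10.0.0.0 - 10.255.255.255)
  172.16.0.0/12 (172.16.0.0 - 172.31.255.255)
  192.168.0.0/16 (192.168.0.0 - 192.168.255.255)
Public (not in any RFC 1918 range)


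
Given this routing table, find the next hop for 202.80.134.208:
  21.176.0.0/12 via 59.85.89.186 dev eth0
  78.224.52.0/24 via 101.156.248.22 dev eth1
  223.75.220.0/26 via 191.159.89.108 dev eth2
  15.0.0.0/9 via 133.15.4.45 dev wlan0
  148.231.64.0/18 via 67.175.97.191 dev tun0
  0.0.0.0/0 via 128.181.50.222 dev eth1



Longest prefix match for 202.80.134.208:
  /12 21.176.0.0: no
  /24 78.224.52.0: no
  /26 223.75.220.0: no
  /9 15.0.0.0: no
  /18 148.231.64.0: no
  /0 0.0.0.0: MATCH
Selected: next-hop 128.181.50.222 via eth1 (matched /0)


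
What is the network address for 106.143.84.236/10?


IP:   01101010.10001111.01010100.11101100
Mask: 11111111.11000000.00000000.00000000
AND operation:
Net:  01101010.10000000.00000000.00000000
Network: 106.128.0.0/10


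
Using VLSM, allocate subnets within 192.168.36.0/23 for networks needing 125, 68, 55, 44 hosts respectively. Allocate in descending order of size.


125 hosts -> /25 (126 usable): 192.168.36.0/25
68 hosts -> /25 (126 usable): 192.168.36.128/25
55 hosts -> /26 (62 usable): 192.168.37.0/26
44 hosts -> /26 (62 usable): 192.168.37.64/26
Allocation: 192.168.36.0/25 (125 hosts, 126 usable); 192.168.36.128/25 (68 hosts, 126 usable); 192.168.37.0/26 (55 hosts, 62 usable); 192.168.37.64/26 (44 hosts, 62 usable)


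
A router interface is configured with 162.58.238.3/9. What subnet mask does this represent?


/9 means 9 network bits, 23 host bits
Binary: 11111111100000000000000000000000
Mask: 255.128.0.0


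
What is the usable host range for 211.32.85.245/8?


Network: 211.0.0.0
Broadcast: 211.255.255.255
First usable = network + 1
Last usable = broadcast - 1
Range: 211.0.0.1 to 211.255.255.254


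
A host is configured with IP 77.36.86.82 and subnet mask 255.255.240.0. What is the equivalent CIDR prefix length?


Binary: 11111111.11111111.11110000.00000000
Count leading 1s
Prefix: /20


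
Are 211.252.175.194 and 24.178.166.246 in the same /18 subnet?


Mask: 255.255.192.0
211.252.175.194 AND mask = 211.252.128.0
24.178.166.246 AND mask = 24.178.128.0
No, different subnets (211.252.128.0 vs 24.178.128.0)


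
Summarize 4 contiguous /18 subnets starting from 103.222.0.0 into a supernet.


Original prefix: /18
Number of subnets: 4 = 2^2
New prefix = 18 - 2 = 16
Supernet: 103.222.0.0/16


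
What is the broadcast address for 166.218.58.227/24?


Network: 166.218.58.0/24
Host bits = 8
Set all host bits to 1:
Broadcast: 166.218.58.255


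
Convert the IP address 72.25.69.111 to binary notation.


72 = 01001000
25 = 00011001
69 = 01000101
111 = 01101111
Binary: 01001000.00011001.01000101.01101111


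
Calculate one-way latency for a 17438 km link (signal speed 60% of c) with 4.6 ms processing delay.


Speed = 0.6 * 3e5 km/s = 180000 km/s
Propagation delay = 17438 / 180000 = 0.0969 s = 96.8778 ms
Processing delay = 4.6 ms
Total one-way latency = 101.4778 ms


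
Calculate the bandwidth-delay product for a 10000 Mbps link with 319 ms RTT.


BDP = bandwidth * RTT
= 10000 Mbps * 319 ms
= 10000 * 1e6 * 319 / 1000 bits
= 3190000000 bits
= 398750000 bytes
= 389404.2969 KB
BDP = 3190000000 bits (398750000 bytes)


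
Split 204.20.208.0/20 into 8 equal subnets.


New prefix = 20 + 3 = 23
Each subnet has 512 addresses
  204.20.208.0/23
  204.20.210.0/23
  204.20.212.0/23
  204.20.214.0/23
  204.20.216.0/23
  204.20.218.0/23
  204.20.220.0/23
  204.20.222.0/23
Subnets: 204.20.208.0/23, 204.20.210.0/23, 204.20.212.0/23, 204.20.214.0/23, 204.20.216.0/23, 204.20.218.0/23, 204.20.220.0/23, 204.20.222.0/23


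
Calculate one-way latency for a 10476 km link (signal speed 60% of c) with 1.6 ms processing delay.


Speed = 0.6 * 3e5 km/s = 180000 km/s
Propagation delay = 10476 / 180000 = 0.0582 s = 58.2 ms
Processing delay = 1.6 ms
Total one-way latency = 59.8 ms


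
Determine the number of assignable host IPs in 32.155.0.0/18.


Host bits = 32 - 18 = 14
Total addresses = 2^14 = 16384
Usable = total - 2 (network and broadcast)
Usable hosts: 16382


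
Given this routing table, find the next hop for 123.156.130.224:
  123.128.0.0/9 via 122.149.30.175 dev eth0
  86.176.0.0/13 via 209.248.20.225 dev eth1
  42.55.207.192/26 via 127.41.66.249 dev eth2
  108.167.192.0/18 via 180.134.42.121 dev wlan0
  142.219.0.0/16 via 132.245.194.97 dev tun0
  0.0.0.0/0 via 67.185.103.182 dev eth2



Longest prefix match for 123.156.130.224:
  /9 123.128.0.0: MATCH
  /13 86.176.0.0: no
  /26 42.55.207.192: no
  /18 108.167.192.0: no
  /16 142.219.0.0: no
  /0 0.0.0.0: MATCH
Selected: next-hop 122.149.30.175 via eth0 (matched /9)


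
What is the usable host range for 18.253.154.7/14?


Network: 18.252.0.0
Broadcast: 18.255.255.255
First usable = network + 1
Last usable = broadcast - 1
Range: 18.252.0.1 to 18.255.255.254


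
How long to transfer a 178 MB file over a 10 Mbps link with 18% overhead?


Effective throughput = 10 * (1 - 18/100) = 8.2 Mbps
File size in Mb = 178 * 8 = 1424 Mb
Time = 1424 / 8.2
Time = 173.6585 seconds


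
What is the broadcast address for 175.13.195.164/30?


Network: 175.13.195.164/30
Host bits = 2
Set all host bits to 1:
Broadcast: 175.13.195.167


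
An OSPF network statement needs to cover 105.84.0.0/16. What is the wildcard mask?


Subnet mask: 255.255.0.0
Wildcard = 255.255.255.255 - subnet mask
255 - 255 = 0
255 - 255 = 0
255 - 0 = 255
255 - 0 = 255
Wildcard: 0.0.255.255


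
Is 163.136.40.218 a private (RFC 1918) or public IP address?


RFC 1918 private ranges:
  10.0.0.0/8 (10.0.0.0 - 10.255.255.255)
  172.16.0.0/12 (172.16.0.0 - 172.31.255.255)
  192.168.0.0/16 (192.168.0.0 - 192.168.255.255)
Public (not in any RFC 1918 range)


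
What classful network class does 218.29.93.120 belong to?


First octet: 218
Binary: 11011010
110xxxxx -> Class C (192-223)
Class C, default mask 255.255.255.0 (/24)


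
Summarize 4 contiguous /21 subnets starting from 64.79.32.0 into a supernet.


Original prefix: /21
Number of subnets: 4 = 2^2
New prefix = 21 - 2 = 19
Supernet: 64.79.32.0/19


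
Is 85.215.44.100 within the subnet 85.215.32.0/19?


Subnet network: 85.215.32.0
Test IP AND mask: 85.215.32.0
Yes, 85.215.44.100 is in 85.215.32.0/19


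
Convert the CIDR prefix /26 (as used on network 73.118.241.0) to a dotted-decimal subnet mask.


/26 means 26 network bits, 6 host bits
Binary: 11111111111111111111111111000000
Mask: 255.255.255.192


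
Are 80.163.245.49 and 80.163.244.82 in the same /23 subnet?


Mask: 255.255.254.0
80.163.245.49 AND mask = 80.163.244.0
80.163.244.82 AND mask = 80.163.244.0
Yes, same subnet (80.163.244.0)


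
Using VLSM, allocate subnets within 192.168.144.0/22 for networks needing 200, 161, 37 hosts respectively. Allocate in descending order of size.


200 hosts -> /24 (254 usable): 192.168.144.0/24
161 hosts -> /24 (254 usable): 192.168.145.0/24
37 hosts -> /26 (62 usable): 192.168.146.0/26
Allocation: 192.168.144.0/24 (200 hosts, 254 usable); 192.168.145.0/24 (161 hosts, 254 usable); 192.168.146.0/26 (37 hosts, 62 usable)


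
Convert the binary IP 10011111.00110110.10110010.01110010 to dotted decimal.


10011111 = 159
00110110 = 54
10110010 = 178
01110010 = 114
IP: 159.54.178.114


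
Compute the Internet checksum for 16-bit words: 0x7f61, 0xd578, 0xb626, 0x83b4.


Sum all words (with carry folding):
+ 0x7f61 = 0x7f61
+ 0xd578 = 0x54da
+ 0xb626 = 0x0b01
+ 0x83b4 = 0x8eb5
One's complement: ~0x8eb5
Checksum = 0x714a


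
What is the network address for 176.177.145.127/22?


IP:   10110000.10110001.10010001.01111111
Mask: 11111111.11111111.11111100.00000000
AND operation:
Net:  10110000.10110001.10010000.00000000
Network: 176.177.144.0/22


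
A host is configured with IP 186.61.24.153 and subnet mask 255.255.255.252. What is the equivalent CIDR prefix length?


Binary: 11111111.11111111.11111111.11111100
Count leading 1s
Prefix: /30


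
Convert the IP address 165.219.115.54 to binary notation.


165 = 10100101
219 = 11011011
115 = 01110011
54 = 00110110
Binary: 10100101.11011011.01110011.00110110


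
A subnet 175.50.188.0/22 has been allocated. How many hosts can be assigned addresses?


Host bits = 32 - 22 = 10
Total addresses = 2^10 = 1024
Usable = total - 2 (network and broadcast)
Usable hosts: 1022


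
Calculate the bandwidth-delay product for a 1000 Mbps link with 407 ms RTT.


BDP = bandwidth * RTT
= 1000 Mbps * 407 ms
= 1000 * 1e6 * 407 / 1000 bits
= 407000000 bits
= 50875000 bytes
= 49682.6172 KB
BDP = 407000000 bits (50875000 bytes)


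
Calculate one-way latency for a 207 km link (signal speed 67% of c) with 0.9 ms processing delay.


Speed = 0.67 * 3e5 km/s = 201000 km/s
Propagation delay = 207 / 201000 = 0.001 s = 1.0299 ms
Processing delay = 0.9 ms
Total one-way latency = 1.9299 ms


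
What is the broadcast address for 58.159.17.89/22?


Network: 58.159.16.0/22
Host bits = 10
Set all host bits to 1:
Broadcast: 58.159.19.255


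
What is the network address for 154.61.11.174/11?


IP:   10011010.00111101.00001011.10101110
Mask: 11111111.11100000.00000000.00000000
AND operation:
Net:  10011010.00100000.00000000.00000000
Network: 154.32.0.0/11


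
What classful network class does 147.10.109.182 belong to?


First octet: 147
Binary: 10010011
10xxxxxx -> Class B (128-191)
Class B, default mask 255.255.0.0 (/16)


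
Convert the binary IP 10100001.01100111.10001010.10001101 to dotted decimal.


10100001 = 161
01100111 = 103
10001010 = 138
10001101 = 141
IP: 161.103.138.141


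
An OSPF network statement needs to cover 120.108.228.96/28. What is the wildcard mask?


Subnet mask: 255.255.255.240
Wildcard = 255.255.255.255 - subnet mask
255 - 255 = 0
255 - 255 = 0
255 - 255 = 0
255 - 240 = 15
Wildcard: 0.0.0.15


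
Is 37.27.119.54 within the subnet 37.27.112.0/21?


Subnet network: 37.27.112.0
Test IP AND mask: 37.27.112.0
Yes, 37.27.119.54 is in 37.27.112.0/21


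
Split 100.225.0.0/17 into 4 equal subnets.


New prefix = 17 + 2 = 19
Each subnet has 8192 addresses
  100.225.0.0/19
  100.225.32.0/19
  100.225.64.0/19
  100.225.96.0/19
Subnets: 100.225.0.0/19, 100.225.32.0/19, 100.225.64.0/19, 100.225.96.0/19


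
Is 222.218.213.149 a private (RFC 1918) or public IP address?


RFC 1918 private ranges:
  10.0.0.0/8 (10.0.0.0 - 10.255.255.255)
  172.16.0.0/12 (172.16.0.0 - 172.31.255.255)
  192.168.0.0/16 (192.168.0.0 - 192.168.255.255)
Public (not in any RFC 1918 range)


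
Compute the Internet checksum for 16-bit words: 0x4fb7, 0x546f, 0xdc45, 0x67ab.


Sum all words (with carry folding):
+ 0x4fb7 = 0x4fb7
+ 0x546f = 0xa426
+ 0xdc45 = 0x806c
+ 0x67ab = 0xe817
One's complement: ~0xe817
Checksum = 0x17e8


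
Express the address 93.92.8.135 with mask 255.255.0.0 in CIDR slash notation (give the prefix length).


Binary: 11111111.11111111.00000000.00000000
Count leading 1s
Prefix: /16


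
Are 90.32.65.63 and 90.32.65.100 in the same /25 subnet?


Mask: 255.255.255.128
90.32.65.63 AND mask = 90.32.65.0
90.32.65.100 AND mask = 90.32.65.0
Yes, same subnet (90.32.65.0)


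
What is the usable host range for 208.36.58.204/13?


Network: 208.32.0.0
Broadcast: 208.39.255.255
First usable = network + 1
Last usable = broadcast - 1
Range: 208.32.0.1 to 208.39.255.254


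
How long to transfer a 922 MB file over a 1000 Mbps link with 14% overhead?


Effective throughput = 1000 * (1 - 14/100) = 860 Mbps
File size in Mb = 922 * 8 = 7376 Mb
Time = 7376 / 860
Time = 8.5767 seconds


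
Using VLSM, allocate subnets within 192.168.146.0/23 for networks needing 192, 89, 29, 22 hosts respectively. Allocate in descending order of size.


192 hosts -> /24 (254 usable): 192.168.146.0/24
89 hosts -> /25 (126 usable): 192.168.147.0/25
29 hosts -> /27 (30 usable): 192.168.147.128/27
22 hosts -> /27 (30 usable): 192.168.147.160/27
Allocation: 192.168.146.0/24 (192 hosts, 254 usable); 192.168.147.0/25 (89 hosts, 126 usable); 192.168.147.128/27 (29 hosts, 30 usable); 192.168.147.160/27 (22 hosts, 30 usable)


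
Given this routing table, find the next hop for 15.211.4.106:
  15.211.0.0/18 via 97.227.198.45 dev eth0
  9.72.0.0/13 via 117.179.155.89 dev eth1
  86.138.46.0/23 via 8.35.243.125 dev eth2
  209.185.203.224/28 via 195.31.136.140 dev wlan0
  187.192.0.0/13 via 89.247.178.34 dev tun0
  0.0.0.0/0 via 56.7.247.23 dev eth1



Longest prefix match for 15.211.4.106:
  /18 15.211.0.0: MATCH
  /13 9.72.0.0: no
  /23 86.138.46.0: no
  /28 209.185.203.224: no
  /13 187.192.0.0: no
  /0 0.0.0.0: MATCH
Selected: next-hop 97.227.198.45 via eth0 (matched /18)


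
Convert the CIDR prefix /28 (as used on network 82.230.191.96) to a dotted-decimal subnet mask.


/28 means 28 network bits, 4 host bits
Binary: 11111111111111111111111111110000
Mask: 255.255.255.240


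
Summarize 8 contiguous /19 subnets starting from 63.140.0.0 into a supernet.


Original prefix: /19
Number of subnets: 8 = 2^3
New prefix = 19 - 3 = 16
Supernet: 63.140.0.0/16


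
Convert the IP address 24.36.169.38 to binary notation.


24 = 00011000
36 = 00100100
169 = 10101001
38 = 00100110
Binary: 00011000.00100100.10101001.00100110


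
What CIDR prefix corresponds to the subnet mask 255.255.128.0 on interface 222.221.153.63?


Binary: 11111111.11111111.10000000.00000000
Count leading 1s
Prefix: /17


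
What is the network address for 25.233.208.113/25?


IP:   00011001.11101001.11010000.01110001
Mask: 11111111.11111111.11111111.10000000
AND operation:
Net:  00011001.11101001.11010000.00000000
Network: 25.233.208.0/25


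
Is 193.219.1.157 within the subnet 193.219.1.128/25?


Subnet network: 193.219.1.128
Test IP AND mask: 193.219.1.128
Yes, 193.219.1.157 is in 193.219.1.128/25


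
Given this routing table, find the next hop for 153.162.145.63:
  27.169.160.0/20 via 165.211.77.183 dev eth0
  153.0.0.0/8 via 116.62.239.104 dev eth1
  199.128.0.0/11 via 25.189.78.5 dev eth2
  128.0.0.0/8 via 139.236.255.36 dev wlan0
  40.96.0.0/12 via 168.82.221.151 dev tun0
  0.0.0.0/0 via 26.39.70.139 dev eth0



Longest prefix match for 153.162.145.63:
  /20 27.169.160.0: no
  /8 153.0.0.0: MATCH
  /11 199.128.0.0: no
  /8 128.0.0.0: no
  /12 40.96.0.0: no
  /0 0.0.0.0: MATCH
Selected: next-hop 116.62.239.104 via eth1 (matched /8)


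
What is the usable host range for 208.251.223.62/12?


Network: 208.240.0.0
Broadcast: 208.255.255.255
First usable = network + 1
Last usable = broadcast - 1
Range: 208.240.0.1 to 208.255.255.254


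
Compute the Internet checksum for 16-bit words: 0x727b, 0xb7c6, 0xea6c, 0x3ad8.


Sum all words (with carry folding):
+ 0x727b = 0x727b
+ 0xb7c6 = 0x2a42
+ 0xea6c = 0x14af
+ 0x3ad8 = 0x4f87
One's complement: ~0x4f87
Checksum = 0xb078


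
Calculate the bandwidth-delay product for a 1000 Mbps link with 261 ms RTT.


BDP = bandwidth * RTT
= 1000 Mbps * 261 ms
= 1000 * 1e6 * 261 / 1000 bits
= 261000000 bits
= 32625000 bytes
= 31860.3516 KB
BDP = 261000000 bits (32625000 bytes)


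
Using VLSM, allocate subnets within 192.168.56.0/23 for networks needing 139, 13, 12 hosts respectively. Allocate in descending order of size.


139 hosts -> /24 (254 usable): 192.168.56.0/24
13 hosts -> /28 (14 usable): 192.168.57.0/28
12 hosts -> /28 (14 usable): 192.168.57.16/28
Allocation: 192.168.56.0/24 (139 hosts, 254 usable); 192.168.57.0/28 (13 hosts, 14 usable); 192.168.57.16/28 (12 hosts, 14 usable)


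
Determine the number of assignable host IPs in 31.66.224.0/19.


Host bits = 32 - 19 = 13
Total addresses = 2^13 = 8192
Usable = total - 2 (network and broadcast)
Usable hosts: 8190


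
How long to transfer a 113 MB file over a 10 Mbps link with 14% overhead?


Effective throughput = 10 * (1 - 14/100) = 8.6 Mbps
File size in Mb = 113 * 8 = 904 Mb
Time = 904 / 8.6
Time = 105.1163 seconds


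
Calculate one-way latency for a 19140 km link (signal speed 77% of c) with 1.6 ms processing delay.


Speed = 0.77 * 3e5 km/s = 231000 km/s
Propagation delay = 19140 / 231000 = 0.0829 s = 82.8571 ms
Processing delay = 1.6 ms
Total one-way latency = 84.4571 ms


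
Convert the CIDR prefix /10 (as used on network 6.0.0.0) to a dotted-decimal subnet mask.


/10 means 10 network bits, 22 host bits
Binary: 11111111110000000000000000000000
Mask: 255.192.0.0


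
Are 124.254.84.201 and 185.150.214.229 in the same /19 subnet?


Mask: 255.255.224.0
124.254.84.201 AND mask = 124.254.64.0
185.150.214.229 AND mask = 185.150.192.0
No, different subnets (124.254.64.0 vs 185.150.192.0)


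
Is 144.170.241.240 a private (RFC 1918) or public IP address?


RFC 1918 private ranges:
  10.0.0.0/8 (10.0.0.0 - 10.255.255.255)
  172.16.0.0/12 (172.16.0.0 - 172.31.255.255)
  192.168.0.0/16 (192.168.0.0 - 192.168.255.255)
Public (not in any RFC 1918 range)


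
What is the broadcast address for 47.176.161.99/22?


Network: 47.176.160.0/22
Host bits = 10
Set all host bits to 1:
Broadcast: 47.176.163.255


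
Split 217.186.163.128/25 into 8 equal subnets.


New prefix = 25 + 3 = 28
Each subnet has 16 addresses
  217.186.163.128/28
  217.186.163.144/28
  217.186.163.160/28
  217.186.163.176/28
  217.186.163.192/28
  217.186.163.208/28
  217.186.163.224/28
  217.186.163.240/28
Subnets: 217.186.163.128/28, 217.186.163.144/28, 217.186.163.160/28, 217.186.163.176/28, 217.186.163.192/28, 217.186.163.208/28, 217.186.163.224/28, 217.186.163.240/28


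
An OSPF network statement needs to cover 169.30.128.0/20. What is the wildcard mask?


Subnet mask: 255.255.240.0
Wildcard = 255.255.255.255 - subnet mask
255 - 255 = 0
255 - 255 = 0
255 - 240 = 15
255 - 0 = 255
Wildcard: 0.0.15.255


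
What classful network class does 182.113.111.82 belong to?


First octet: 182
Binary: 10110110
10xxxxxx -> Class B (128-191)
Class B, default mask 255.255.0.0 (/16)


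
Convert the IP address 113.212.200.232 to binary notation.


113 = 01110001
212 = 11010100
200 = 11001000
232 = 11101000
Binary: 01110001.11010100.11001000.11101000


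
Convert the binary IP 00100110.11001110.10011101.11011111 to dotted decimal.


00100110 = 38
11001110 = 206
10011101 = 157
11011111 = 223
IP: 38.206.157.223


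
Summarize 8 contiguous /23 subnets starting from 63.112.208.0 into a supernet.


Original prefix: /23
Number of subnets: 8 = 2^3
New prefix = 23 - 3 = 20
Supernet: 63.112.208.0/20


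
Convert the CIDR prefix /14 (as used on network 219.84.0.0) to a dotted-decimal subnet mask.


/14 means 14 network bits, 18 host bits
Binary: 11111111111111000000000000000000
Mask: 255.252.0.0


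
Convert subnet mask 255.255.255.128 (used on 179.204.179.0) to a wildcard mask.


Subnet mask: 255.255.255.128
Wildcard = 255.255.255.255 - subnet mask
255 - 255 = 0
255 - 255 = 0
255 - 255 = 0
255 - 128 = 127
Wildcard: 0.0.0.127


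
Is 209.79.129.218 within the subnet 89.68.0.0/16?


Subnet network: 89.68.0.0
Test IP AND mask: 209.79.0.0
No, 209.79.129.218 is not in 89.68.0.0/16


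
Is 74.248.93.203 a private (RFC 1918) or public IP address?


RFC 1918 private ranges:
  10.0.0.0/8 (10.0.0.0 - 10.255.255.255)
  172.16.0.0/12 (172.16.0.0 - 172.31.255.255)
  192.168.0.0/16 (192.168.0.0 - 192.168.255.255)
Public (not in any RFC 1918 range)


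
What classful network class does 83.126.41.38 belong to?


First octet: 83
Binary: 01010011
0xxxxxxx -> Class A (1-126)
Class A, default mask 255.0.0.0 (/8)


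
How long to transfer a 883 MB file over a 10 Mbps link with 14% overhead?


Effective throughput = 10 * (1 - 14/100) = 8.6 Mbps
File size in Mb = 883 * 8 = 7064 Mb
Time = 7064 / 8.6
Time = 821.3953 seconds


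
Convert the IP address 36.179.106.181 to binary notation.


36 = 00100100
179 = 10110011
106 = 01101010
181 = 10110101
Binary: 00100100.10110011.01101010.10110101


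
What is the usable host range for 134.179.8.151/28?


Network: 134.179.8.144
Broadcast: 134.179.8.159
First usable = network + 1
Last usable = broadcast - 1
Range: 134.179.8.145 to 134.179.8.158


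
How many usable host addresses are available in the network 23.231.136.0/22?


Host bits = 32 - 22 = 10
Total addresses = 2^10 = 1024
Usable = total - 2 (network and broadcast)
Usable hosts: 1022


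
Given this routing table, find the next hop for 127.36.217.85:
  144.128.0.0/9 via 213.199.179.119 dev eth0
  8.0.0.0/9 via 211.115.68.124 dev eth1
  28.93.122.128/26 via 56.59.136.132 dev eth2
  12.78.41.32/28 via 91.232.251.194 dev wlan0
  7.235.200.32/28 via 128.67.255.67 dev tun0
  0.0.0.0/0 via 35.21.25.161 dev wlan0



Longest prefix match for 127.36.217.85:
  /9 144.128.0.0: no
  /9 8.0.0.0: no
  /26 28.93.122.128: no
  /28 12.78.41.32: no
  /28 7.235.200.32: no
  /0 0.0.0.0: MATCH
Selected: next-hop 35.21.25.161 via wlan0 (matched /0)


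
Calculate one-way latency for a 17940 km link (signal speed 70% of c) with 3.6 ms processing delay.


Speed = 0.7 * 3e5 km/s = 210000 km/s
Propagation delay = 17940 / 210000 = 0.0854 s = 85.4286 ms
Processing delay = 3.6 ms
Total one-way latency = 89.0286 ms


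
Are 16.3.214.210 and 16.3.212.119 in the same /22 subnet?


Mask: 255.255.252.0
16.3.214.210 AND mask = 16.3.212.0
16.3.212.119 AND mask = 16.3.212.0
Yes, same subnet (16.3.212.0)


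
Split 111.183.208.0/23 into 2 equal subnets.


New prefix = 23 + 1 = 24
Each subnet has 256 addresses
  111.183.208.0/24
  111.183.209.0/24
Subnets: 111.183.208.0/24, 111.183.209.0/24


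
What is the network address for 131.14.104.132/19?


IP:   10000011.00001110.01101000.10000100
Mask: 11111111.11111111.11100000.00000000
AND operation:
Net:  10000011.00001110.01100000.00000000
Network: 131.14.96.0/19


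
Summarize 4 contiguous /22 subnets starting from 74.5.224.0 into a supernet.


Original prefix: /22
Number of subnets: 4 = 2^2
New prefix = 22 - 2 = 20
Supernet: 74.5.224.0/20


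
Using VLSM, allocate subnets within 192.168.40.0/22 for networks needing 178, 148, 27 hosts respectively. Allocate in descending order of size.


178 hosts -> /24 (254 usable): 192.168.40.0/24
148 hosts -> /24 (254 usable): 192.168.41.0/24
27 hosts -> /27 (30 usable): 192.168.42.0/27
Allocation: 192.168.40.0/24 (178 hosts, 254 usable); 192.168.41.0/24 (148 hosts, 254 usable); 192.168.42.0/27 (27 hosts, 30 usable)


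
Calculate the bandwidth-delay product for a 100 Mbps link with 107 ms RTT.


BDP = bandwidth * RTT
= 100 Mbps * 107 ms
= 100 * 1e6 * 107 / 1000 bits
= 10700000 bits
= 1337500 bytes
= 1306.1523 KB
BDP = 10700000 bits (1337500 bytes)


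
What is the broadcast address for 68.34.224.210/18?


Network: 68.34.192.0/18
Host bits = 14
Set all host bits to 1:
Broadcast: 68.34.255.255


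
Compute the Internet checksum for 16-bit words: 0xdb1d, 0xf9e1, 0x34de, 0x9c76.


Sum all words (with carry folding):
+ 0xdb1d = 0xdb1d
+ 0xf9e1 = 0xd4ff
+ 0x34de = 0x09de
+ 0x9c76 = 0xa654
One's complement: ~0xa654
Checksum = 0x59ab


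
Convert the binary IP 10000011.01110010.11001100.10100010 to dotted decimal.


10000011 = 131
01110010 = 114
11001100 = 204
10100010 = 162
IP: 131.114.204.162


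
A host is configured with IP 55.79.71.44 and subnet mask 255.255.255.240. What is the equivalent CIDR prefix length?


Binary: 11111111.11111111.11111111.11110000
Count leading 1s
Prefix: /28


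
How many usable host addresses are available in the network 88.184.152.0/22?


Host bits = 32 - 22 = 10
Total addresses = 2^10 = 1024
Usable = total - 2 (network and broadcast)
Usable hosts: 1022


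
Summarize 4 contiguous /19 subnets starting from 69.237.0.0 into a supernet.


Original prefix: /19
Number of subnets: 4 = 2^2
New prefix = 19 - 2 = 17
Supernet: 69.237.0.0/17


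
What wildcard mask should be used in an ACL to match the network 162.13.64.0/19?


Subnet mask: 255.255.224.0
Wildcard = 255.255.255.255 - subnet mask
255 - 255 = 0
255 - 255 = 0
255 - 224 = 31
255 - 0 = 255
Wildcard: 0.0.31.255


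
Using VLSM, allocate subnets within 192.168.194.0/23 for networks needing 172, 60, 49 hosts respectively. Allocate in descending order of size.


172 hosts -> /24 (254 usable): 192.168.194.0/24
60 hosts -> /26 (62 usable): 192.168.195.0/26
49 hosts -> /26 (62 usable): 192.168.195.64/26
Allocation: 192.168.194.0/24 (172 hosts, 254 usable); 192.168.195.0/26 (60 hosts, 62 usable); 192.168.195.64/26 (49 hosts, 62 usable)


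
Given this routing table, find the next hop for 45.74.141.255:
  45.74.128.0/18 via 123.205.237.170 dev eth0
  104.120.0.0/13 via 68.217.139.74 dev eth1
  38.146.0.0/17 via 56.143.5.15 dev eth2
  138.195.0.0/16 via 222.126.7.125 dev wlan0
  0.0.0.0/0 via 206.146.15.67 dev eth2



Longest prefix match for 45.74.141.255:
  /18 45.74.128.0: MATCH
  /13 104.120.0.0: no
  /17 38.146.0.0: no
  /16 138.195.0.0: no
  /0 0.0.0.0: MATCH
Selected: next-hop 123.205.237.170 via eth0 (matched /18)


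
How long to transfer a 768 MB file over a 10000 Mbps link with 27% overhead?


Effective throughput = 10000 * (1 - 27/100) = 7300 Mbps
File size in Mb = 768 * 8 = 6144 Mb
Time = 6144 / 7300
Time = 0.8416 seconds


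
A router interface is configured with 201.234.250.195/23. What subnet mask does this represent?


/23 means 23 network bits, 9 host bits
Binary: 11111111111111111111111000000000
Mask: 255.255.254.0


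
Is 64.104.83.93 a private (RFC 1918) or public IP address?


RFC 1918 private ranges:
  10.0.0.0/8 (10.0.0.0 - 10.255.255.255)
  172.16.0.0/12 (172.16.0.0 - 172.31.255.255)
  192.168.0.0/16 (192.168.0.0 - 192.168.255.255)
Public (not in any RFC 1918 range)


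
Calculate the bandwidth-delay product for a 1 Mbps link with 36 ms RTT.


BDP = bandwidth * RTT
= 1 Mbps * 36 ms
= 1 * 1e6 * 36 / 1000 bits
= 36000 bits
= 4500 bytes
= 4.3945 KB
BDP = 36000 bits (4500 bytes)


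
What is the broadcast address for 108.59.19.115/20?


Network: 108.59.16.0/20
Host bits = 12
Set all host bits to 1:
Broadcast: 108.59.31.255


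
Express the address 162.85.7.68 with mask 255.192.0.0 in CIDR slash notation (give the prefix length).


Binary: 11111111.11000000.00000000.00000000
Count leading 1s
Prefix: /10


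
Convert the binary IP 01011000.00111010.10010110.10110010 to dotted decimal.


01011000 = 88
00111010 = 58
10010110 = 150
10110010 = 178
IP: 88.58.150.178


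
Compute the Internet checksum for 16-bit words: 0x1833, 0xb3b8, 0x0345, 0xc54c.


Sum all words (with carry folding):
+ 0x1833 = 0x1833
+ 0xb3b8 = 0xcbeb
+ 0x0345 = 0xcf30
+ 0xc54c = 0x947d
One's complement: ~0x947d
Checksum = 0x6b82


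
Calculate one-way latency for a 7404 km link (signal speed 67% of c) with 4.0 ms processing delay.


Speed = 0.67 * 3e5 km/s = 201000 km/s
Propagation delay = 7404 / 201000 = 0.0368 s = 36.8358 ms
Processing delay = 4.0 ms
Total one-way latency = 40.8358 ms


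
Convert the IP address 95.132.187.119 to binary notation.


95 = 01011111
132 = 10000100
187 = 10111011
119 = 01110111
Binary: 01011111.10000100.10111011.01110111


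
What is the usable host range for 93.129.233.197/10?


Network: 93.128.0.0
Broadcast: 93.191.255.255
First usable = network + 1
Last usable = broadcast - 1
Range: 93.128.0.1 to 93.191.255.254


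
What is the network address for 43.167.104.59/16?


IP:   00101011.10100111.01101000.00111011
Mask: 11111111.11111111.00000000.00000000
AND operation:
Net:  00101011.10100111.00000000.00000000
Network: 43.167.0.0/16


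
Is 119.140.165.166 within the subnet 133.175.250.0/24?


Subnet network: 133.175.250.0
Test IP AND mask: 119.140.165.0
No, 119.140.165.166 is not in 133.175.250.0/24


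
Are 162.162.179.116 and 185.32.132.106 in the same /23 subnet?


Mask: 255.255.254.0
162.162.179.116 AND mask = 162.162.178.0
185.32.132.106 AND mask = 185.32.132.0
No, different subnets (162.162.178.0 vs 185.32.132.0)


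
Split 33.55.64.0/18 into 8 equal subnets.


New prefix = 18 + 3 = 21
Each subnet has 2048 addresses
  33.55.64.0/21
  33.55.72.0/21
  33.55.80.0/21
  33.55.88.0/21
  33.55.96.0/21
  33.55.104.0/21
  33.55.112.0/21
  33.55.120.0/21
Subnets: 33.55.64.0/21, 33.55.72.0/21, 33.55.80.0/21, 33.55.88.0/21, 33.55.96.0/21, 33.55.104.0/21, 33.55.112.0/21, 33.55.120.0/21


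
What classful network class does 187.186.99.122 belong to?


First octet: 187
Binary: 10111011
10xxxxxx -> Class B (128-191)
Class B, default mask 255.255.0.0 (/16)


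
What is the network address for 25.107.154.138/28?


IP:   00011001.01101011.10011010.10001010
Mask: 11111111.11111111.11111111.11110000
AND operation:
Net:  00011001.01101011.10011010.10000000
Network: 25.107.154.128/28


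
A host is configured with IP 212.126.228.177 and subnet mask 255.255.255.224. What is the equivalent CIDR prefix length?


Binary: 11111111.11111111.11111111.11100000
Count leading 1s
Prefix: /27


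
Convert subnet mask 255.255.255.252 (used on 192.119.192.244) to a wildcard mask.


Subnet mask: 255.255.255.252
Wildcard = 255.255.255.255 - subnet mask
255 - 255 = 0
255 - 255 = 0
255 - 255 = 0
255 - 252 = 3
Wildcard: 0.0.0.3


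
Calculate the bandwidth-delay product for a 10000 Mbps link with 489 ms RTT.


BDP = bandwidth * RTT
= 10000 Mbps * 489 ms
= 10000 * 1e6 * 489 / 1000 bits
= 4890000000 bits
= 611250000 bytes
= 596923.8281 KB
BDP = 4890000000 bits (611250000 bytes)


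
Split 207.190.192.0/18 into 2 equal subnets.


New prefix = 18 + 1 = 19
Each subnet has 8192 addresses
  207.190.192.0/19
  207.190.224.0/19
Subnets: 207.190.192.0/19, 207.190.224.0/19


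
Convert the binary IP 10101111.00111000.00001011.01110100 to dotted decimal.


10101111 = 175
00111000 = 56
00001011 = 11
01110100 = 116
IP: 175.56.11.116


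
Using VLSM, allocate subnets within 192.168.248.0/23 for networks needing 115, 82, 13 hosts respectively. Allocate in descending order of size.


115 hosts -> /25 (126 usable): 192.168.248.0/25
82 hosts -> /25 (126 usable): 192.168.248.128/25
13 hosts -> /28 (14 usable): 192.168.249.0/28
Allocation: 192.168.248.0/25 (115 hosts, 126 usable); 192.168.248.128/25 (82 hosts, 126 usable); 192.168.249.0/28 (13 hosts, 14 usable)


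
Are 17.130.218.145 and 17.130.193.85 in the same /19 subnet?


Mask: 255.255.224.0
17.130.218.145 AND mask = 17.130.192.0
17.130.193.85 AND mask = 17.130.192.0
Yes, same subnet (17.130.192.0)


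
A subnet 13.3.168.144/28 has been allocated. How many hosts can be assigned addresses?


Host bits = 32 - 28 = 4
Total addresses = 2^4 = 16
Usable = total - 2 (network and broadcast)
Usable hosts: 14


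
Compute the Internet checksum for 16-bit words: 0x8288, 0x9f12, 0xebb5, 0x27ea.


Sum all words (with carry folding):
+ 0x8288 = 0x8288
+ 0x9f12 = 0x219b
+ 0xebb5 = 0x0d51
+ 0x27ea = 0x353b
One's complement: ~0x353b
Checksum = 0xcac4


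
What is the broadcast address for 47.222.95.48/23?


Network: 47.222.94.0/23
Host bits = 9
Set all host bits to 1:
Broadcast: 47.222.95.255


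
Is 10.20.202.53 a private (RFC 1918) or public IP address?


RFC 1918 private ranges:
  10.0.0.0/8 (10.0.0.0 - 10.255.255.255)
  172.16.0.0/12 (172.16.0.0 - 172.31.255.255)
  192.168.0.0/16 (192.168.0.0 - 192.168.255.255)
Private (in 10.0.0.0/8)


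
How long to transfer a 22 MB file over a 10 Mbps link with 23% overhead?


Effective throughput = 10 * (1 - 23/100) = 7.7 Mbps
File size in Mb = 22 * 8 = 176 Mb
Time = 176 / 7.7
Time = 22.8571 seconds


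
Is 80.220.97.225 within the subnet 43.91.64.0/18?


Subnet network: 43.91.64.0
Test IP AND mask: 80.220.64.0
No, 80.220.97.225 is not in 43.91.64.0/18


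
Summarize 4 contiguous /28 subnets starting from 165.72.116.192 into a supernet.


Original prefix: /28
Number of subnets: 4 = 2^2
New prefix = 28 - 2 = 26
Supernet: 165.72.116.192/26


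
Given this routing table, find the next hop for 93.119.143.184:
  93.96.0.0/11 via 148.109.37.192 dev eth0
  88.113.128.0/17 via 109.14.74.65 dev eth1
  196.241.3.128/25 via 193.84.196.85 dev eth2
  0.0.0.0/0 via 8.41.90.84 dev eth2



Longest prefix match for 93.119.143.184:
  /11 93.96.0.0: MATCH
  /17 88.113.128.0: no
  /25 196.241.3.128: no
  /0 0.0.0.0: MATCH
Selected: next-hop 148.109.37.192 via eth0 (matched /11)


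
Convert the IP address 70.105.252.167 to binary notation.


70 = 01000110
105 = 01101001
252 = 11111100
167 = 10100111
Binary: 01000110.01101001.11111100.10100111


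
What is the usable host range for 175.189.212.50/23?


Network: 175.189.212.0
Broadcast: 175.189.213.255
First usable = network + 1
Last usable = broadcast - 1
Range: 175.189.212.1 to 175.189.213.254


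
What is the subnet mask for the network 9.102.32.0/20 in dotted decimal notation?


/20 means 20 network bits, 12 host bits
Binary: 11111111111111111111000000000000
Mask: 255.255.240.0


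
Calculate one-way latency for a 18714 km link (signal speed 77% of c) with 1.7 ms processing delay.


Speed = 0.77 * 3e5 km/s = 231000 km/s
Propagation delay = 18714 / 231000 = 0.081 s = 81.013 ms
Processing delay = 1.7 ms
Total one-way latency = 82.713 ms


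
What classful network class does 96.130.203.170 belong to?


First octet: 96
Binary: 01100000
0xxxxxxx -> Class A (1-126)
Class A, default mask 255.0.0.0 (/8)


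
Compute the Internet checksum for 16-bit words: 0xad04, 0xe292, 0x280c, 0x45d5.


Sum all words (with carry folding):
+ 0xad04 = 0xad04
+ 0xe292 = 0x8f97
+ 0x280c = 0xb7a3
+ 0x45d5 = 0xfd78
One's complement: ~0xfd78
Checksum = 0x0287


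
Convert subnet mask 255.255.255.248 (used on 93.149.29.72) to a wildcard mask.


Subnet mask: 255.255.255.248
Wildcard = 255.255.255.255 - subnet mask
255 - 255 = 0
255 - 255 = 0
255 - 255 = 0
255 - 248 = 7
Wildcard: 0.0.0.7


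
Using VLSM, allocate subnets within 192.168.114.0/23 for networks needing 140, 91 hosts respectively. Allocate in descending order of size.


140 hosts -> /24 (254 usable): 192.168.114.0/24
91 hosts -> /25 (126 usable): 192.168.115.0/25
Allocation: 192.168.114.0/24 (140 hosts, 254 usable); 192.168.115.0/25 (91 hosts, 126 usable)


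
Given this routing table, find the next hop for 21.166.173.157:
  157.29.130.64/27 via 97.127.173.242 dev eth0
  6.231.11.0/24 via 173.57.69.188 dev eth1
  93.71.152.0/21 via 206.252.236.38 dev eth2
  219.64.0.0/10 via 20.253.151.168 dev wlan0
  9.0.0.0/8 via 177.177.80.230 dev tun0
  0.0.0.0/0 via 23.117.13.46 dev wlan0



Longest prefix match for 21.166.173.157:
  /27 157.29.130.64: no
  /24 6.231.11.0: no
  /21 93.71.152.0: no
  /10 219.64.0.0: no
  /8 9.0.0.0: no
  /0 0.0.0.0: MATCH
Selected: next-hop 23.117.13.46 via wlan0 (matched /0)


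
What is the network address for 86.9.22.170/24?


IP:   01010110.00001001.00010110.10101010
Mask: 11111111.11111111.11111111.00000000
AND operation:
Net:  01010110.00001001.00010110.00000000
Network: 86.9.22.0/24


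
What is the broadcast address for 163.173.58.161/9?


Network: 163.128.0.0/9
Host bits = 23
Set all host bits to 1:
Broadcast: 163.255.255.255


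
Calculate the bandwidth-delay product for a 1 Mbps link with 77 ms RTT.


BDP = bandwidth * RTT
= 1 Mbps * 77 ms
= 1 * 1e6 * 77 / 1000 bits
= 77000 bits
= 9625 bytes
= 9.3994 KB
BDP = 77000 bits (9625 bytes)


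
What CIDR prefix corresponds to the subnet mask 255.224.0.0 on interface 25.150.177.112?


Binary: 11111111.11100000.00000000.00000000
Count leading 1s
Prefix: /11


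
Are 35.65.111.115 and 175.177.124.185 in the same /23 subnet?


Mask: 255.255.254.0
35.65.111.115 AND mask = 35.65.110.0
175.177.124.185 AND mask = 175.177.124.0
No, different subnets (35.65.110.0 vs 175.177.124.0)


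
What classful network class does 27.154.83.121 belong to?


First octet: 27
Binary: 00011011
0xxxxxxx -> Class A (1-126)
Class A, default mask 255.0.0.0 (/8)


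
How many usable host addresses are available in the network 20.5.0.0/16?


Host bits = 32 - 16 = 16
Total addresses = 2^16 = 65536
Usable = total - 2 (network and broadcast)
Usable hosts: 65534


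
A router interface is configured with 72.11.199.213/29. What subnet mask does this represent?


/29 means 29 network bits, 3 host bits
Binary: 11111111111111111111111111111000
Mask: 255.255.255.248


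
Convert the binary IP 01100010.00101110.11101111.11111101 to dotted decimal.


01100010 = 98
00101110 = 46
11101111 = 239
11111101 = 253
IP: 98.46.239.253


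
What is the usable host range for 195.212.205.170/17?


Network: 195.212.128.0
Broadcast: 195.212.255.255
First usable = network + 1
Last usable = broadcast - 1
Range: 195.212.128.1 to 195.212.255.254


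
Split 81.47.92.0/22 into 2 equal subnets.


New prefix = 22 + 1 = 23
Each subnet has 512 addresses
  81.47.92.0/23
  81.47.94.0/23
Subnets: 81.47.92.0/23, 81.47.94.0/23


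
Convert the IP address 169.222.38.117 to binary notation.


169 = 10101001
222 = 11011110
38 = 00100110
117 = 01110101
Binary: 10101001.11011110.00100110.01110101


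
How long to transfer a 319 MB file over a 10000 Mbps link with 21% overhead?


Effective throughput = 10000 * (1 - 21/100) = 7900 Mbps
File size in Mb = 319 * 8 = 2552 Mb
Time = 2552 / 7900
Time = 0.323 seconds


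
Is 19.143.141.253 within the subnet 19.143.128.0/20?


Subnet network: 19.143.128.0
Test IP AND mask: 19.143.128.0
Yes, 19.143.141.253 is in 19.143.128.0/20


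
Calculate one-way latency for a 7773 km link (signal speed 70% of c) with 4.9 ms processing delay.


Speed = 0.7 * 3e5 km/s = 210000 km/s
Propagation delay = 7773 / 210000 = 0.037 s = 37.0143 ms
Processing delay = 4.9 ms
Total one-way latency = 41.9143 ms


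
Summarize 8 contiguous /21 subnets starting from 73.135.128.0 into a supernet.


Original prefix: /21
Number of subnets: 8 = 2^3
New prefix = 21 - 3 = 18
Supernet: 73.135.128.0/18


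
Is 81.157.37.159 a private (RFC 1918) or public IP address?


RFC 1918 private ranges:
  10.0.0.0/8 (10.0.0.0 - 10.255.255.255)
  172.16.0.0/12 (172.16.0.0 - 172.31.255.255)
  192.168.0.0/16 (192.168.0.0 - 192.168.255.255)
Public (not in any RFC 1918 range)


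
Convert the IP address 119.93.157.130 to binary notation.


119 = 01110111
93 = 01011101
157 = 10011101
130 = 10000010
Binary: 01110111.01011101.10011101.10000010


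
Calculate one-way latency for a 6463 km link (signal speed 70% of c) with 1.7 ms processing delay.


Speed = 0.7 * 3e5 km/s = 210000 km/s
Propagation delay = 6463 / 210000 = 0.0308 s = 30.7762 ms
Processing delay = 1.7 ms
Total one-way latency = 32.4762 ms


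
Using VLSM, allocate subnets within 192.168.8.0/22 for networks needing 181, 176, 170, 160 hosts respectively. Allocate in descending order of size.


181 hosts -> /24 (254 usable): 192.168.8.0/24
176 hosts -> /24 (254 usable): 192.168.9.0/24
170 hosts -> /24 (254 usable): 192.168.10.0/24
160 hosts -> /24 (254 usable): 192.168.11.0/24
Allocation: 192.168.8.0/24 (181 hosts, 254 usable); 192.168.9.0/24 (176 hosts, 254 usable); 192.168.10.0/24 (170 hosts, 254 usable); 192.168.11.0/24 (160 hosts, 254 usable)
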